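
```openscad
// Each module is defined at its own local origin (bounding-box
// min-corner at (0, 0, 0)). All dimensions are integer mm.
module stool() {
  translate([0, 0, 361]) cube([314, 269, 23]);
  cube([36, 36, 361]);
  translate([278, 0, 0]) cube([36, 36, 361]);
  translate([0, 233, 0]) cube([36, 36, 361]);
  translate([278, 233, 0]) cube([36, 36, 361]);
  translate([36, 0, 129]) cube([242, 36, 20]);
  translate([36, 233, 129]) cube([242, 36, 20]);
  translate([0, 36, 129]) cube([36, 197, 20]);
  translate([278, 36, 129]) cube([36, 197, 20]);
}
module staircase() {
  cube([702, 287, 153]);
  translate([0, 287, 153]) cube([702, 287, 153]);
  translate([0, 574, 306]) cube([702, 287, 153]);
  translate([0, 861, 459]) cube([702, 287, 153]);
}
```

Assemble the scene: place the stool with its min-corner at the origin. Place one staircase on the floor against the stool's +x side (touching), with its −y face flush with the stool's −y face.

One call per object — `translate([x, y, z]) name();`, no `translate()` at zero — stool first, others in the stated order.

stool();
translate([314, 0, 0]) staircase();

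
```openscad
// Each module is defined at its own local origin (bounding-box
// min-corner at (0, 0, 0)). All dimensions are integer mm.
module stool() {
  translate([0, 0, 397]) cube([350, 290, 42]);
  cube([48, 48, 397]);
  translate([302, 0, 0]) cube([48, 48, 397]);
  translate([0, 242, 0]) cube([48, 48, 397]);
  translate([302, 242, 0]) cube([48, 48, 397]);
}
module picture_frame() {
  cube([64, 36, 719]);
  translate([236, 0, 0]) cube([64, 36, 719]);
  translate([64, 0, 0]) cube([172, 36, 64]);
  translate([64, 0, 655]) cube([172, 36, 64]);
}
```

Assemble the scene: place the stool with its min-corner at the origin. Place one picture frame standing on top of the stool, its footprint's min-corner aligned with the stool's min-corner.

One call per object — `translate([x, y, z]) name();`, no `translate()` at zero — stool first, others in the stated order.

stool();
translate([0, 0, 439]) picture_frame();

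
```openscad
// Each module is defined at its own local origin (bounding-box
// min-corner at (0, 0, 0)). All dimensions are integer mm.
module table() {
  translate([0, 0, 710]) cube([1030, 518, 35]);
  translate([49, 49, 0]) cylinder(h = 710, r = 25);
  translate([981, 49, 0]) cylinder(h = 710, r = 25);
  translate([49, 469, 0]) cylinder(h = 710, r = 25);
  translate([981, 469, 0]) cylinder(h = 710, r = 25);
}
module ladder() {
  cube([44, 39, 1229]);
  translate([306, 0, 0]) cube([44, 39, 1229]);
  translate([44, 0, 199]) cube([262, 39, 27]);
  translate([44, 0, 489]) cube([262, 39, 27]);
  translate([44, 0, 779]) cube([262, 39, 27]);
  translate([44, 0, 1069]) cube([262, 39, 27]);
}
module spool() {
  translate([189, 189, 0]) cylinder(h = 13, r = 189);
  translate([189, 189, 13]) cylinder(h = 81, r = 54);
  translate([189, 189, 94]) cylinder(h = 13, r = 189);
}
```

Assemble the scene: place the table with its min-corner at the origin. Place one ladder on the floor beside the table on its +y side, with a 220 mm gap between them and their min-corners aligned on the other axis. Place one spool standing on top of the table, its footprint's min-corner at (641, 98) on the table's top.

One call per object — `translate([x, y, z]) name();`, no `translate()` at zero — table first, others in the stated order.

table();
translate([0, 738, 0]) ladder();
translate([641, 98, 745]) spool();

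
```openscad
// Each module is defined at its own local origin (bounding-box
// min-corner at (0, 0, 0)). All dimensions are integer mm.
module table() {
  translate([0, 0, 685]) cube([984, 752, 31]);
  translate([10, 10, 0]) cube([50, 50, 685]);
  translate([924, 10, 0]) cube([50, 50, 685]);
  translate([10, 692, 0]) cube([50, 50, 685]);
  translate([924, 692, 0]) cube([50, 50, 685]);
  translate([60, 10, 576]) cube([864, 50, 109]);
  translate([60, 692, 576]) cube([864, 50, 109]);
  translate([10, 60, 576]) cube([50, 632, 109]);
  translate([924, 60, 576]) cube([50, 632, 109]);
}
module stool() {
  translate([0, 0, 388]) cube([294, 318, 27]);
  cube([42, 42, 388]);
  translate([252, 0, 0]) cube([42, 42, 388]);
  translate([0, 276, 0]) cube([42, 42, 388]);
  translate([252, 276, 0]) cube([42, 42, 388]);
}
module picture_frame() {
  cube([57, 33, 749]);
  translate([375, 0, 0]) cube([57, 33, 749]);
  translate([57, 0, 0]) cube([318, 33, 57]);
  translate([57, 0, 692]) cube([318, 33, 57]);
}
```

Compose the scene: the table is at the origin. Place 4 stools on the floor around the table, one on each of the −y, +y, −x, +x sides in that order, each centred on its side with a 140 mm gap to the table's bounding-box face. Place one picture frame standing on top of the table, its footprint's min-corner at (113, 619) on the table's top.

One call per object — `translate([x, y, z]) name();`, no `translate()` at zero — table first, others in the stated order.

table();
translate([345, -458, 0]) stool();
translate([345, 892, 0]) stool();
translate([-434, 217, 0]) stool();
translate([1124, 217, 0]) stool();
translate([113, 619, 716]) picture_frame();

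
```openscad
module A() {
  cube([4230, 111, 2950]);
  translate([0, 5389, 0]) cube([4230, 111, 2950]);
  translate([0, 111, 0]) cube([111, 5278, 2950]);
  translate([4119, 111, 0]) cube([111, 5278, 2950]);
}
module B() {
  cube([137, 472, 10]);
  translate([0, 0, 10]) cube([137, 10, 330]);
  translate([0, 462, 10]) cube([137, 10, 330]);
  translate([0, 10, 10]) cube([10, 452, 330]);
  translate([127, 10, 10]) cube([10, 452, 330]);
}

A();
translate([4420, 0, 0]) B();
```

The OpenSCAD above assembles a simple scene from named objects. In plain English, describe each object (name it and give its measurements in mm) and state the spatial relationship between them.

A is the wall frame of a small rectangular building: four walls, each 2950 mm tall and 111 mm thick, enclosing a footprint 4230 mm (x) by 5500 mm (y) outside-to-outside, with no floor or roof. The front and back walls (the −y and +y sides) span the full width; the two side walls fit between them.

B is an open storage box with external size 137×472×340 mm and wall thickness 10 mm (the base is also 10 mm thick). The base covers the whole footprint; the four walls stand on the base, with the y-facing walls full-width and the x-facing walls fitting between their inner faces.

The open box is on the floor beside the house frame on its +x side.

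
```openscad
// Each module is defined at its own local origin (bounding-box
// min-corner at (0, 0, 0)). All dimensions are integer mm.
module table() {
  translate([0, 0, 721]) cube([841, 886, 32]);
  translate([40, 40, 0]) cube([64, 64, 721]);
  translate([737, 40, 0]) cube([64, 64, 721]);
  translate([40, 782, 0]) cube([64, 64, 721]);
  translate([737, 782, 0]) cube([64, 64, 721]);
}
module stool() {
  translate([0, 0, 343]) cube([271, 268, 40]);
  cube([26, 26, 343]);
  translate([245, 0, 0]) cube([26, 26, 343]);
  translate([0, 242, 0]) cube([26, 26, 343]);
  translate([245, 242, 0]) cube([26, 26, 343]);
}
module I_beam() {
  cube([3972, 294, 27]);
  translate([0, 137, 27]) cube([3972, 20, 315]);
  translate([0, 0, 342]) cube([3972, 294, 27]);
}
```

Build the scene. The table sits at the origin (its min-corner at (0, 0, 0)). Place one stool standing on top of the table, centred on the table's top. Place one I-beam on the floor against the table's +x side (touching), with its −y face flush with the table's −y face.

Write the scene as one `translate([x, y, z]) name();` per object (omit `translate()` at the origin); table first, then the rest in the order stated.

table();
translate([285, 309, 753]) stool();
translate([841, 0, 0]) I_beam();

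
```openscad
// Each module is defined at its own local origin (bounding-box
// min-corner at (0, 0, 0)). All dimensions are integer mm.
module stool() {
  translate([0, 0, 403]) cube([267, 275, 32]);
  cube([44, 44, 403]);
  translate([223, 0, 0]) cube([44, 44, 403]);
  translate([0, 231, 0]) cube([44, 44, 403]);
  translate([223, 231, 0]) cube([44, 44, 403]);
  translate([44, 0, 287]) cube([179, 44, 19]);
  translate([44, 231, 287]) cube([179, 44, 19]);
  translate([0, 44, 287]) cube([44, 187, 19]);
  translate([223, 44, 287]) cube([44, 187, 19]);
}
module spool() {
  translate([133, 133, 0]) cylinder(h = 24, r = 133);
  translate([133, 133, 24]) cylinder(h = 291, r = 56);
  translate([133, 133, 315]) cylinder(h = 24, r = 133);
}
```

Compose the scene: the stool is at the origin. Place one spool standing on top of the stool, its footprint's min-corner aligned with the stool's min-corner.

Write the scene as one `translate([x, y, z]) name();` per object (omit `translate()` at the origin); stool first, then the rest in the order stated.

stool();
translate([0, 0, 435]) spool();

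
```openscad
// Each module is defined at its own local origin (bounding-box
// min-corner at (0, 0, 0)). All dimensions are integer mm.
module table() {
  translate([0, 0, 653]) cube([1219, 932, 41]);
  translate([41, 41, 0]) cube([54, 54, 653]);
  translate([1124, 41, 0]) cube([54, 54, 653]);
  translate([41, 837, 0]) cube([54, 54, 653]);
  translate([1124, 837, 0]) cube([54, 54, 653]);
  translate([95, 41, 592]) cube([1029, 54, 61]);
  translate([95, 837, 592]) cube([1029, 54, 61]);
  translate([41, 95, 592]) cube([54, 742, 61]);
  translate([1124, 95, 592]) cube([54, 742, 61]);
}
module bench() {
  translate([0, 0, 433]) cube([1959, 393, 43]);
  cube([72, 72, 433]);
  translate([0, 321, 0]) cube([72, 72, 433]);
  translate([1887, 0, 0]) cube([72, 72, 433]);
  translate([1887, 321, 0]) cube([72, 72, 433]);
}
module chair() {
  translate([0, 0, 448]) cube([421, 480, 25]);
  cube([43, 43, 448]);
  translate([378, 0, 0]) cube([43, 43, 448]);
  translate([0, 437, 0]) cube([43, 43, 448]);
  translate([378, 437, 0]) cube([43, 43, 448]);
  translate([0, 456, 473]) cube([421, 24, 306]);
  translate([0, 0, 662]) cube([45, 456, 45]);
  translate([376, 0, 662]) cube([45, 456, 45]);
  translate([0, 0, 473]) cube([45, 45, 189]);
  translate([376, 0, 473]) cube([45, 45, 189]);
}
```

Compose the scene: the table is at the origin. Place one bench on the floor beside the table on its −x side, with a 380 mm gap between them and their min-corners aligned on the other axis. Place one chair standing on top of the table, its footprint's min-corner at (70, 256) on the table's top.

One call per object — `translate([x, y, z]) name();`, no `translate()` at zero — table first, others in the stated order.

table();
translate([-2339, 0, 0]) bench();
translate([70, 256, 694]) chair();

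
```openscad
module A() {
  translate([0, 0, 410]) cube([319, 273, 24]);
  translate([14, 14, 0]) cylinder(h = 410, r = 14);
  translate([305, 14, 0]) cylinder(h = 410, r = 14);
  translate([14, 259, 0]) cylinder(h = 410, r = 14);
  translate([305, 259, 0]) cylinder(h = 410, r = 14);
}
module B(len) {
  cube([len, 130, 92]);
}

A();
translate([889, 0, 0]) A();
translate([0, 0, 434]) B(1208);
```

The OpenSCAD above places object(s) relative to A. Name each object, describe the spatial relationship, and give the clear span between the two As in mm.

Second stool starts at x = 889; first ends at x = 319; clear span = 889 − 319 = 570 mm.

A is a stool. B is a beam. A beam spans the tops of two stools. The clear span between the two stools is 570 mm.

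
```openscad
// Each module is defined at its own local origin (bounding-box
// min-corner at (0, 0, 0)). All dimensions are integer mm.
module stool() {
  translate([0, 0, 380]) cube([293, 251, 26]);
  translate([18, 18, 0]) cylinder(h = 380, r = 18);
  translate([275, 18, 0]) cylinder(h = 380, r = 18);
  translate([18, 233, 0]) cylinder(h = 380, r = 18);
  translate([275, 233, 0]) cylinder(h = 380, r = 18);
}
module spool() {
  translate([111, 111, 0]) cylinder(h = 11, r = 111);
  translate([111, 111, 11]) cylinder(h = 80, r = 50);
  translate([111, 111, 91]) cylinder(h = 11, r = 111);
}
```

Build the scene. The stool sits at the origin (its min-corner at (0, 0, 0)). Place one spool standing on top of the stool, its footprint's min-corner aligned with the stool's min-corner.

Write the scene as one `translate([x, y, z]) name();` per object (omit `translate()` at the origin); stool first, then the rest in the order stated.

stool();
translate([0, 0, 406]) spool();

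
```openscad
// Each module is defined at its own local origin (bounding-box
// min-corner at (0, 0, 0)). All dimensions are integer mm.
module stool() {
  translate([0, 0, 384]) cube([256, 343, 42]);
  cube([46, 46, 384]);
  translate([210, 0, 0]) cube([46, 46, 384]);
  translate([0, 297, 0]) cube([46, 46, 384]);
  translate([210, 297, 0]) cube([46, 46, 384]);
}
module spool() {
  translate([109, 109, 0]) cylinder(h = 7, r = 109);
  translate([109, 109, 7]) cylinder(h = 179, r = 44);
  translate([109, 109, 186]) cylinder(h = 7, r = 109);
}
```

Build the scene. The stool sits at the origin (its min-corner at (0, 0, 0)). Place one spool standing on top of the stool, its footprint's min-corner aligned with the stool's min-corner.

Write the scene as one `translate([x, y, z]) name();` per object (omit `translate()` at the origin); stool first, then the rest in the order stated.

stool();
translate([0, 0, 426]) spool();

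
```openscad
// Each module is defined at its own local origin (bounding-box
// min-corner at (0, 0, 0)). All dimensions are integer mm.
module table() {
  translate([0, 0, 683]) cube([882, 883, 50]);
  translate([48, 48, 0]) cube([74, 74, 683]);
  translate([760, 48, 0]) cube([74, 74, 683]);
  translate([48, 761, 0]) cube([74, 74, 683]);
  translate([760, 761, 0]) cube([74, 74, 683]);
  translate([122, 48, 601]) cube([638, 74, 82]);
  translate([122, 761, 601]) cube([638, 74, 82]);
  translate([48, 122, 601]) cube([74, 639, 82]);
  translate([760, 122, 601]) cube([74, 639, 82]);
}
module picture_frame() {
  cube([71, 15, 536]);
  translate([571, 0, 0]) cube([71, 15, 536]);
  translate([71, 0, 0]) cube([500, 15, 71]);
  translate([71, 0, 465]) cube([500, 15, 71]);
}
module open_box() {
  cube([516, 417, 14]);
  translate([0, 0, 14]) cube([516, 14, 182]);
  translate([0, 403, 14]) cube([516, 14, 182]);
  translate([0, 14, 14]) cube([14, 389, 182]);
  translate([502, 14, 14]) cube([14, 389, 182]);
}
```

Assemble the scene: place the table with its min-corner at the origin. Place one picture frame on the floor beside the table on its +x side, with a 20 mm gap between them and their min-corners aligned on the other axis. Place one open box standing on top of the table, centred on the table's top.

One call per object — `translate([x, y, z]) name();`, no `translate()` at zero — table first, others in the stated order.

table();
translate([902, 0, 0]) picture_frame();
translate([183, 233, 733]) open_box();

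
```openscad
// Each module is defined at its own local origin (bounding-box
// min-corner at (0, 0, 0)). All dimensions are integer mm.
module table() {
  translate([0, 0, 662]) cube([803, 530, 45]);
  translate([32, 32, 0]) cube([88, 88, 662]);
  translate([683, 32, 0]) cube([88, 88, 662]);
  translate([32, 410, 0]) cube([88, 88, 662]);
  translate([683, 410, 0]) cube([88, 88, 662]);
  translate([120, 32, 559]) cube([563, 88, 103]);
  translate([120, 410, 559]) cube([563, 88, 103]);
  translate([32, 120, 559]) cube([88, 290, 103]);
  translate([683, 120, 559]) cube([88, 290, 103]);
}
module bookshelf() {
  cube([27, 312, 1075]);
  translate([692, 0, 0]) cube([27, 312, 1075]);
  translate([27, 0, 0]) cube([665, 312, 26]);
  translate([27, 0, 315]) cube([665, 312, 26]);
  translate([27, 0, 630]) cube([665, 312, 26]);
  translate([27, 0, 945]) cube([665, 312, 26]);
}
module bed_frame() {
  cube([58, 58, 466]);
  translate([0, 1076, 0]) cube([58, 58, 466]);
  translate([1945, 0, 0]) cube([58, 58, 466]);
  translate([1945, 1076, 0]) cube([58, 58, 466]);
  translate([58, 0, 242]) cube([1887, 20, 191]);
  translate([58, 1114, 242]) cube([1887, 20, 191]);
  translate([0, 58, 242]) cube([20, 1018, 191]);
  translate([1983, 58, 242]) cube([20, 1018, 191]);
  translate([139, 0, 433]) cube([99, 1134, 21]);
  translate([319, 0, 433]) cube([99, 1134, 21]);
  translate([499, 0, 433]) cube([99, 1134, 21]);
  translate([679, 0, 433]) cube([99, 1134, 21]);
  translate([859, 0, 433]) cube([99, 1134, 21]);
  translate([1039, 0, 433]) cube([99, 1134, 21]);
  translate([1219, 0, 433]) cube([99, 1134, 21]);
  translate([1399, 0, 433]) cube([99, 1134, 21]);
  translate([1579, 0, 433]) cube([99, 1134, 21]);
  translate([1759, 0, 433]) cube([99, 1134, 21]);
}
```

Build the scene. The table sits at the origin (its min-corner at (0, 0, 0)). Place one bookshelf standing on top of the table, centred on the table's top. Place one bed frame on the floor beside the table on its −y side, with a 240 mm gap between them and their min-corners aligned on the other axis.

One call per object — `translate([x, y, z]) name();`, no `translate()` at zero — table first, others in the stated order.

table();
translate([42, 109, 707]) bookshelf();
translate([0, -1374, 0]) bed_frame();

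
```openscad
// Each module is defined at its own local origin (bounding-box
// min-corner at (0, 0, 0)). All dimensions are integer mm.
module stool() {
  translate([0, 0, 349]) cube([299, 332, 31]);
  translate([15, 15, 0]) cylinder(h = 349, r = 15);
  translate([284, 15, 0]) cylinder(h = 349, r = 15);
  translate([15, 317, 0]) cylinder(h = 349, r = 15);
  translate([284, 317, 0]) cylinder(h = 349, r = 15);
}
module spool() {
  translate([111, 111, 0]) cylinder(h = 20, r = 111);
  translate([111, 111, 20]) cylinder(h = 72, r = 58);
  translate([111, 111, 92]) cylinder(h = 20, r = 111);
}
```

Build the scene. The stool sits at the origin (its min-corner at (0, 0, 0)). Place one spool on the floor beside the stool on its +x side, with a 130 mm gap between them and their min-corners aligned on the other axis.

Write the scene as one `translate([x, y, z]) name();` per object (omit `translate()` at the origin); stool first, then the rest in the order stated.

stool();
translate([429, 0, 0]) spool();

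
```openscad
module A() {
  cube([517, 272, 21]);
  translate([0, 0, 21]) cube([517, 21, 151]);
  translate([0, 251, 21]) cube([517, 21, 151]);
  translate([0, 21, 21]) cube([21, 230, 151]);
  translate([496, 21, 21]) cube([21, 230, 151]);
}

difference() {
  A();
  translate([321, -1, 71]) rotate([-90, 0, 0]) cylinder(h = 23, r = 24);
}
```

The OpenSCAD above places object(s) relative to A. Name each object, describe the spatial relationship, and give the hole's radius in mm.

A is an open box. The open box has a circular hole through its front wall. The hole's radius is 24 mm.

The subtracted cylinder has r = 24 mm.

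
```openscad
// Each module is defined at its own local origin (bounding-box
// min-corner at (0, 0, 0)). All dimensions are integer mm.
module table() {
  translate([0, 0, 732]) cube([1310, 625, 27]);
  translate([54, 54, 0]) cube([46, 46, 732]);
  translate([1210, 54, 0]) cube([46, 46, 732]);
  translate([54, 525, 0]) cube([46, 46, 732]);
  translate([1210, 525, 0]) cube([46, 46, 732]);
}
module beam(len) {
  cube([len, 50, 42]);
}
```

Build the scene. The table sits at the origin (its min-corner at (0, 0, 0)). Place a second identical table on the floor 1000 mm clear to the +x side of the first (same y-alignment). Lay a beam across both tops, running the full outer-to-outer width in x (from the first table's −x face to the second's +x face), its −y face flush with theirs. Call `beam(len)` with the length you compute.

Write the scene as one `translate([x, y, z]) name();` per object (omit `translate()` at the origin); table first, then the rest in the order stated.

table();
translate([2310, 0, 0]) table();
translate([0, 0, 759]) beam(3620);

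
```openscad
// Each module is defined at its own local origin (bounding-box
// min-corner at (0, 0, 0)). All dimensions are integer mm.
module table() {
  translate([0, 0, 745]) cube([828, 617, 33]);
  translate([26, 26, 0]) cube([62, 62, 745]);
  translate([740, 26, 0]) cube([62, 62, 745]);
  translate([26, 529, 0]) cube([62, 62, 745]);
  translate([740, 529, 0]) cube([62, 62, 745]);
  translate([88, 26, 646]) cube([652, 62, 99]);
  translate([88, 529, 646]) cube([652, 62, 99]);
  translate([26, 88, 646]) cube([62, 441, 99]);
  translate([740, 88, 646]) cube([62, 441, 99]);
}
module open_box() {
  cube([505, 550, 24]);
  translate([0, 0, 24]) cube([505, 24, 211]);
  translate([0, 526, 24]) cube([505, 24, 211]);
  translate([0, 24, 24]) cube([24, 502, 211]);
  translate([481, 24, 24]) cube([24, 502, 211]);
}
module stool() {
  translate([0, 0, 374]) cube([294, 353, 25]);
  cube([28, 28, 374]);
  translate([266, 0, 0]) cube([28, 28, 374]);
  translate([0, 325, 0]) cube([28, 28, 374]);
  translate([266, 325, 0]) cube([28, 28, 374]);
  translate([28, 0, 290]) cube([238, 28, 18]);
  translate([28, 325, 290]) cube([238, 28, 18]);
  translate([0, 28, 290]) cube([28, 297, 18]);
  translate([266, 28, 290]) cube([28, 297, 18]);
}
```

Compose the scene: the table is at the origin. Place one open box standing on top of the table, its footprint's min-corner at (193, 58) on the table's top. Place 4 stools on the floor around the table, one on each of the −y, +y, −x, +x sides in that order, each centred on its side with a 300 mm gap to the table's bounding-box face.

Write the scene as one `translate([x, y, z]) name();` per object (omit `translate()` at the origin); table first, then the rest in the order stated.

table();
translate([193, 58, 778]) open_box();
translate([267, -653, 0]) stool();
translate([267, 917, 0]) stool();
translate([-594, 132, 0]) stool();
translate([1128, 132, 0]) stool();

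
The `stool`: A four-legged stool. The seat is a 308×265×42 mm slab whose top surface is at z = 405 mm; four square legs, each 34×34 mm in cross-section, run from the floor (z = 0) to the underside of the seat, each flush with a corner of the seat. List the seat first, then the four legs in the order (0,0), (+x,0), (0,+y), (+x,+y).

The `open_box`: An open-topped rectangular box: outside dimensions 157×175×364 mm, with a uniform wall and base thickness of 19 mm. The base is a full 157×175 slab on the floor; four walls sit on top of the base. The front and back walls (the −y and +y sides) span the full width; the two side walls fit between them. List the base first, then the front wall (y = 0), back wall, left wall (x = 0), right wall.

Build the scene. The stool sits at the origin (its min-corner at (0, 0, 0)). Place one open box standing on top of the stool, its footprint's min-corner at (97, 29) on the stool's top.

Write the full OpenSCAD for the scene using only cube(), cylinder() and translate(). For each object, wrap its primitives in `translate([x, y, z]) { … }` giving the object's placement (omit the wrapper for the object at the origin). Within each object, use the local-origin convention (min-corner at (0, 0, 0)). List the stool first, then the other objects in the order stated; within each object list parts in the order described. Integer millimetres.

translate([0, 0, 363]) cube([308, 265, 42]);
cube([34, 34, 363]);
translate([274, 0, 0]) cube([34, 34, 363]);
translate([0, 231, 0]) cube([34, 34, 363]);
translate([274, 231, 0]) cube([34, 34, 363]);
translate([97, 29, 405]) {
  cube([157, 175, 19]);
  translate([0, 0, 19]) cube([157, 19, 345]);
  translate([0, 156, 19]) cube([157, 19, 345]);
  translate([0, 19, 19]) cube([19, 137, 345]);
  translate([138, 19, 19]) cube([19, 137, 345]);
}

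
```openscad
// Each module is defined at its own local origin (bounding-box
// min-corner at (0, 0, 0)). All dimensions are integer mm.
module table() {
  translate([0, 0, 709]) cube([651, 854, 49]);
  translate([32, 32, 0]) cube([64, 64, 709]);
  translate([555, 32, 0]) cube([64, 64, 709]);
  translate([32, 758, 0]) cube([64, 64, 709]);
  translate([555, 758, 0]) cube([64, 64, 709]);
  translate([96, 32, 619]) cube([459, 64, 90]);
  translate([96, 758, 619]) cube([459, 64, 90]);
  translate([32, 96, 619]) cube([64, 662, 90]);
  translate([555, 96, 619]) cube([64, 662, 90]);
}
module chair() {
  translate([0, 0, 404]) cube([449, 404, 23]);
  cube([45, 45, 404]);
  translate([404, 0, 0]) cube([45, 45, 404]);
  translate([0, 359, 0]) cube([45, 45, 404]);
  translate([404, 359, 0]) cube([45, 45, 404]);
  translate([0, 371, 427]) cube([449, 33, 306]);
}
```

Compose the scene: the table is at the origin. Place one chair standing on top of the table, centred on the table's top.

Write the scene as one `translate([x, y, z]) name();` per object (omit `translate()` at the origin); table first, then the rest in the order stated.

table();
translate([101, 225, 758]) chair();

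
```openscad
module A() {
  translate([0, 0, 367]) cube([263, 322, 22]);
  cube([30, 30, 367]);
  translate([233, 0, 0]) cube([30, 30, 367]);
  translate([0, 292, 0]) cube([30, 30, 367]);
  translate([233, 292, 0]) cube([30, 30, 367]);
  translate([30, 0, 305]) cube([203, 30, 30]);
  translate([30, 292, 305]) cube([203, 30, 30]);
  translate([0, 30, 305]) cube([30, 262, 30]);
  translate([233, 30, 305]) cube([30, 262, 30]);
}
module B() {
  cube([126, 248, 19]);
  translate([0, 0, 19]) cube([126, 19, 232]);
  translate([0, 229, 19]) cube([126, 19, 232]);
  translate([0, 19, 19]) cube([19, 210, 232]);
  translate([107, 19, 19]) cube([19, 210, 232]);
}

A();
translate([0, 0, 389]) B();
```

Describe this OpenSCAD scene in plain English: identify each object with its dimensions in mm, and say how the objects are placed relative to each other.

A is a four-legged stool. The seat is 263×322 mm, 22 mm thick, top at z = 389 mm. It stands on four square legs, each 30×30 mm in cross-section, from z = 0 to the seat underside, each flush with a corner of the seat. Four stretchers, 30 mm wide and 30 mm tall, connect adjacent legs with their undersides at z = 305 mm, each running between the inner faces of the legs it joins and aligned with the legs' outer faces on the other axis.

B is an open storage box with external size 126×248×251 mm and wall thickness 19 mm (the base is also 19 mm thick). The base covers the whole footprint; the four walls stand on the base, with the y-facing walls full-width and the x-facing walls fitting between their inner faces.

The open box is on top of the stool.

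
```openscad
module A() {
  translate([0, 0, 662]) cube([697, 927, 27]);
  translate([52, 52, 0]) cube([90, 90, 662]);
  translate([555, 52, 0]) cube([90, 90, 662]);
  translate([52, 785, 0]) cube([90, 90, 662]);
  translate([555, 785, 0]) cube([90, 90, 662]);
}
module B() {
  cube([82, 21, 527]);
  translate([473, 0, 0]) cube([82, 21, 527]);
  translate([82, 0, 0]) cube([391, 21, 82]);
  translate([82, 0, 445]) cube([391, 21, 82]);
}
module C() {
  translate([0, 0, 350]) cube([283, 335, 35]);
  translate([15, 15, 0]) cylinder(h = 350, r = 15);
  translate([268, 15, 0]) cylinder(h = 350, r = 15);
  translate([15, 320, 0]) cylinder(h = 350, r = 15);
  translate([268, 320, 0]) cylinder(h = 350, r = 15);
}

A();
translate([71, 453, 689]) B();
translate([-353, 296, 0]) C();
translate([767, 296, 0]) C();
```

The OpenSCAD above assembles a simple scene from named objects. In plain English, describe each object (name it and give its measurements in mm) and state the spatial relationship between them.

A is a table with a 697×927 mm rectangular top, 27 mm thick, top surface at z = 689 mm, supported by four 90×90 mm square legs, each inset 52 mm from the nearest pair of top edges, running from the floor.

B is a picture frame with a 391×363 mm rectangular opening (x by z) and a uniform 82 mm border on every side. Frame depth is 21 mm along y. It is built from two vertical stiles running the full outside height and two horizontal rails spanning the gap between the stiles.

C is a four-legged stool. The seat is 283×335 mm, 35 mm thick, top at z = 385 mm. It stands on four round legs, each 30 mm in diameter, from z = 0 to the seat underside, each leg's axis is inset half a diameter from the nearest pair of seat edges (so the leg's bounding box is flush with the corner).

The picture frame is on top of the table, centred. Two stools sit around the table at the −x, +x sides.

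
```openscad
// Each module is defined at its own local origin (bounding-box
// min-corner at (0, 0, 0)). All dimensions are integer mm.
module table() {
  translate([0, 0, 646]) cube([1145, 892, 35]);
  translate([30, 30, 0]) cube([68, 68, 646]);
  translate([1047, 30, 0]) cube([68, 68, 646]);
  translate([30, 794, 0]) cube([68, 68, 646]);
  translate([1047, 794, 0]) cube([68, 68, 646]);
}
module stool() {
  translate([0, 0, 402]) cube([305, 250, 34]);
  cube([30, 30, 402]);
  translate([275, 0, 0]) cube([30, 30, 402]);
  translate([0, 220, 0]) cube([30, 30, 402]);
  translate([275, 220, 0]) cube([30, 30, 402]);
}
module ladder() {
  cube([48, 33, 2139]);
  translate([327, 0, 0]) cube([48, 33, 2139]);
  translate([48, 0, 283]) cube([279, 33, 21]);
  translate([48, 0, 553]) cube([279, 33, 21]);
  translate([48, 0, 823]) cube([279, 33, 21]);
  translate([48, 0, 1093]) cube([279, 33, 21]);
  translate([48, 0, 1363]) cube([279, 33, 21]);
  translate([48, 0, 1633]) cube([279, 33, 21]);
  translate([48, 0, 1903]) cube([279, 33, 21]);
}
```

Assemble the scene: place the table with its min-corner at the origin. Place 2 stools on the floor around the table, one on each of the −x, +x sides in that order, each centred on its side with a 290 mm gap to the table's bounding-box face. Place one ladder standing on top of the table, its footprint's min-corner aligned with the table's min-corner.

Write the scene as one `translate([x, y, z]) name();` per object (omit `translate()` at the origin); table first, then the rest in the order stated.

table();
translate([-595, 321, 0]) stool();
translate([1435, 321, 0]) stool();
translate([0, 0, 681]) ladder();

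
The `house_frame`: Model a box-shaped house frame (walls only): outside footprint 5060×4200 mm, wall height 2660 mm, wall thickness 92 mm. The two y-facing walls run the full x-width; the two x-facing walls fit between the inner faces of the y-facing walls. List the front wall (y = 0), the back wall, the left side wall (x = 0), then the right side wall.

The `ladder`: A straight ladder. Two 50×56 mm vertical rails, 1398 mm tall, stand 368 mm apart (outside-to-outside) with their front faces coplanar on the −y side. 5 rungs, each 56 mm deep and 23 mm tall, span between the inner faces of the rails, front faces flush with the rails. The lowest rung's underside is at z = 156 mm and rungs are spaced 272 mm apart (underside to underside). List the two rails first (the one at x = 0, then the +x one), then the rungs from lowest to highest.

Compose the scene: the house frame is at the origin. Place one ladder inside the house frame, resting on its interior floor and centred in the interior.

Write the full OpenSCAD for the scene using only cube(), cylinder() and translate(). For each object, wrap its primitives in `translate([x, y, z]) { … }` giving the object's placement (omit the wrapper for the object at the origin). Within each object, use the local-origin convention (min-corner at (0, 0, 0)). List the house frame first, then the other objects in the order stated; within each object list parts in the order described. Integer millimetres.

cube([5060, 92, 2660]);
translate([0, 4108, 0]) cube([5060, 92, 2660]);
translate([0, 92, 0]) cube([92, 4016, 2660]);
translate([4968, 92, 0]) cube([92, 4016, 2660]);
translate([2346, 2072, 0]) {
  cube([50, 56, 1398]);
  translate([318, 0, 0]) cube([50, 56, 1398]);
  translate([50, 0, 156]) cube([268, 56, 23]);
  translate([50, 0, 428]) cube([268, 56, 23]);
  translate([50, 0, 700]) cube([268, 56, 23]);
  translate([50, 0, 972]) cube([268, 56, 23]);
  translate([50, 0, 1244]) cube([268, 56, 23]);
}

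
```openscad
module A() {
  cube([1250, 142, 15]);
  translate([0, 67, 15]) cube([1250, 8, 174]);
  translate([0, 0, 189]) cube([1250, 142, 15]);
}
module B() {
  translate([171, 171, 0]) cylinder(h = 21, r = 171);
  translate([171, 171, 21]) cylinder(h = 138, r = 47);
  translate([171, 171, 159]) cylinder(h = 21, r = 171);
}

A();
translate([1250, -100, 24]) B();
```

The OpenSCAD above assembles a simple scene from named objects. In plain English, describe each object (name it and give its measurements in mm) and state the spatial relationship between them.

A is an I-beam lying along x, 1250 mm long. Overall section height 204 mm. Two flanges 142 mm wide (y) and 15 mm thick, one on the floor and one at the top; a web 8 mm thick runs between them, centred on the flange width.

B is a spool: two coaxial disc flanges of radius 171 mm and thickness 21 mm, joined by a core cylinder of radius 47 mm and height 138 mm. The lower flange rests on z = 0 and the three cylinders share a vertical axis.

The spool is beside the I-beam with their tops flush at z = 204.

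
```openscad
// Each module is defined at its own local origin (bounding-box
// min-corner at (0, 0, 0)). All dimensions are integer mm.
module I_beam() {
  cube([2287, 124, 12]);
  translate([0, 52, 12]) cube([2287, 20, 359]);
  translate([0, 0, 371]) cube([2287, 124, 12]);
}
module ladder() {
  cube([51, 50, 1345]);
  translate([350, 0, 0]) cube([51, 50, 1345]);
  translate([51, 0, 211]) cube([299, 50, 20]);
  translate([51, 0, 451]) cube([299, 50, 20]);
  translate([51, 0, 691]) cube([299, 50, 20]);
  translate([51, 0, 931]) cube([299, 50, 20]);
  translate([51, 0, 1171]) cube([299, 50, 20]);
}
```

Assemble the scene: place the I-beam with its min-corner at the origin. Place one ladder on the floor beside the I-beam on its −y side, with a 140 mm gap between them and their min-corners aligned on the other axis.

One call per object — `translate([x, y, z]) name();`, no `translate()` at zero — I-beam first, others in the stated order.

I_beam();
translate([0, -190, 0]) ladder();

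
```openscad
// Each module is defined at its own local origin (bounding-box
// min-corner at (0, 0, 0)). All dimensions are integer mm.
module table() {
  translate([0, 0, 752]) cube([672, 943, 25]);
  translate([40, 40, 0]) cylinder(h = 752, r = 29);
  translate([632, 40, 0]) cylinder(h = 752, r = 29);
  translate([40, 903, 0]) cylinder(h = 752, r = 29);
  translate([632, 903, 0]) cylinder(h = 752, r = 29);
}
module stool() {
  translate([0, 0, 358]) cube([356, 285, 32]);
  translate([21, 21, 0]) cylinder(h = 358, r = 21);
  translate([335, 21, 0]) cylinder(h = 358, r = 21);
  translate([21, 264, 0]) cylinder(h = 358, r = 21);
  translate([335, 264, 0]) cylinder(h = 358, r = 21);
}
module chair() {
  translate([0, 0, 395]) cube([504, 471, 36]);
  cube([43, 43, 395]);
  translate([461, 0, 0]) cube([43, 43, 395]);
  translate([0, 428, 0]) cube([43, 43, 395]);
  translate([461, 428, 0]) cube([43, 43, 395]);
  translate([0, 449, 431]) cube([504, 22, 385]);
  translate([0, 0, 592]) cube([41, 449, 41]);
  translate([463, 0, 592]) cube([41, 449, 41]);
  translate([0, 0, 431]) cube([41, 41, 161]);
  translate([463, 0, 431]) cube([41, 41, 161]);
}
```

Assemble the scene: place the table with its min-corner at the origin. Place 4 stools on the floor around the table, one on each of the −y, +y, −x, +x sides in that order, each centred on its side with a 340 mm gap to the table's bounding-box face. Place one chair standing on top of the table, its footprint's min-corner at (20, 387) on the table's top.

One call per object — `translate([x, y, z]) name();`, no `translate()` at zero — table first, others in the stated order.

table();
translate([158, -625, 0]) stool();
translate([158, 1283, 0]) stool();
translate([-696, 329, 0]) stool();
translate([1012, 329, 0]) stool();
translate([20, 387, 777]) chair();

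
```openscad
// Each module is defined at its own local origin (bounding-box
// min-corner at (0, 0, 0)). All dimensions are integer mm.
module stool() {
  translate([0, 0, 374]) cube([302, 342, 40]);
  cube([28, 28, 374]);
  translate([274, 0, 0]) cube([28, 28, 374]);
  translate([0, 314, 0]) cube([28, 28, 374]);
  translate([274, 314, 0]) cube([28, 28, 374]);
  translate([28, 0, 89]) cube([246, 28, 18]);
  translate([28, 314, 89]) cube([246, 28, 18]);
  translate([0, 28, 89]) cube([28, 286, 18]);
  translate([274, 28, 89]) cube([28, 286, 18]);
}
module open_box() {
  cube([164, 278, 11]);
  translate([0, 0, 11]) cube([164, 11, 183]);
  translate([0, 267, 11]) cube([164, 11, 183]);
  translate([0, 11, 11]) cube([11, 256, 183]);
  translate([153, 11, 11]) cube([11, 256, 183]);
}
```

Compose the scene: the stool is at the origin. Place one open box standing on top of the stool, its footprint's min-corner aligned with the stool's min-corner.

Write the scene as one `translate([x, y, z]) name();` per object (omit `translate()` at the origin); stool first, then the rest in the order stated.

stool();
translate([0, 0, 414]) open_box();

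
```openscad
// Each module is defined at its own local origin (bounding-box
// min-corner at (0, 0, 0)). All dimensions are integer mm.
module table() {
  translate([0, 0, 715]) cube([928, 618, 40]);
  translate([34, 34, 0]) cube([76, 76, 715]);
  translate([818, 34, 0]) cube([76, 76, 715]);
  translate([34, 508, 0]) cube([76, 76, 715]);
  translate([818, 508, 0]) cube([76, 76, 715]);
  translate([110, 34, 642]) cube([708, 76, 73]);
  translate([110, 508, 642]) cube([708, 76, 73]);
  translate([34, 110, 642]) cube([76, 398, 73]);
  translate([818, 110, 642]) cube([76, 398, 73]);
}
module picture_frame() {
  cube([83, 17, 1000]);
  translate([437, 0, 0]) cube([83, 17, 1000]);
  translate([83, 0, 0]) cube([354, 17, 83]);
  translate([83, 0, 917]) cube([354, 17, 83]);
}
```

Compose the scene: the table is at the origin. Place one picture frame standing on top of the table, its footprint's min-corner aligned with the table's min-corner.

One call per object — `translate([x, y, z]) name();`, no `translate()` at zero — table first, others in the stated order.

table();
translate([0, 0, 755]) picture_frame();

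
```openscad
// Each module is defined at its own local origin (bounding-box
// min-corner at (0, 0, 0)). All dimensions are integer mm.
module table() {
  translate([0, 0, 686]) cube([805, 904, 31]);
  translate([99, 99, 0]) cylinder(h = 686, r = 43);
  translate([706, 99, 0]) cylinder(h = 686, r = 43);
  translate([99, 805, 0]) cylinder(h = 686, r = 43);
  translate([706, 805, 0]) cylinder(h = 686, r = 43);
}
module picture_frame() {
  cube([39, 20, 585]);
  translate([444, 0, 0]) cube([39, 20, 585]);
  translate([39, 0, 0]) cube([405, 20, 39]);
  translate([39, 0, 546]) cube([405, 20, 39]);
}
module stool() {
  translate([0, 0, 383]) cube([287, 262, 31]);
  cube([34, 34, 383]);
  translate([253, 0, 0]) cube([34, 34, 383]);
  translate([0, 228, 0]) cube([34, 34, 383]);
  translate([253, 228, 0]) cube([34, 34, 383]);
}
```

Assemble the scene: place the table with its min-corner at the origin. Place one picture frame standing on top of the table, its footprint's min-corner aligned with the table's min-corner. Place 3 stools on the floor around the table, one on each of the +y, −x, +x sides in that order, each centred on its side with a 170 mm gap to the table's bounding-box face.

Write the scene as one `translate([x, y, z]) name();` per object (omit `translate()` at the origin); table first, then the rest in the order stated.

table();
translate([0, 0, 717]) picture_frame();
translate([259, 1074, 0]) stool();
translate([-457, 321, 0]) stool();
translate([975, 321, 0]) stool();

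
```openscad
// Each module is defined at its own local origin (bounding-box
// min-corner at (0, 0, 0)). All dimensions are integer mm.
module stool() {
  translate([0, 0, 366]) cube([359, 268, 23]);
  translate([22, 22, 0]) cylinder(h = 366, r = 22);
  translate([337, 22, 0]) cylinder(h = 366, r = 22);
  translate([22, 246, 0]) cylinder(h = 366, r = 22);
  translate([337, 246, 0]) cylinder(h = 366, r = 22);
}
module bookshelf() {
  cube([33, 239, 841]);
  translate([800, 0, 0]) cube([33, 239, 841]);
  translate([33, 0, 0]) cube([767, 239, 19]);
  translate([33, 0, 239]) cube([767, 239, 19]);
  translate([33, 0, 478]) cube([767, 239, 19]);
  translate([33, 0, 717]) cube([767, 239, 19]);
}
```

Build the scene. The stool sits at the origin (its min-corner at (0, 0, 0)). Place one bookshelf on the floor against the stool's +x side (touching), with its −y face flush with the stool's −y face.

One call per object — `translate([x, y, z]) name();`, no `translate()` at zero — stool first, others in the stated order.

stool();
translate([359, 0, 0]) bookshelf();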